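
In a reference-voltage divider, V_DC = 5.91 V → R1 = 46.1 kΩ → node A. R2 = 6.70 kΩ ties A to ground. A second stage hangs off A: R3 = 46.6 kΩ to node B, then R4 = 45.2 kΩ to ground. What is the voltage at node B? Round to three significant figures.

The second stage (R3 + R4 = 91.80 kΩ) loads node A in parallel with R2.
Effective lower resistance at A: R2 ‖ 91.80 = 6.244 kΩ.
V_A = 5.91 × 6.244/(46.1 + 6.244) = 0.7050 V.
Then the unloaded second divider: V_B = V_A × R4/(R3+R4) = 0.7050 × 0.4924 = 0.3471 V.

V_B ≈ 0.347 V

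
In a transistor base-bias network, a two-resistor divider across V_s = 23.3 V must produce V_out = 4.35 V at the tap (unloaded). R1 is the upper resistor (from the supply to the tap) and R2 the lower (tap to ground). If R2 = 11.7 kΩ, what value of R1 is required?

The divider ratio is R2/(R1+R2) = 4.35/23.3 = 0.1867.
So R1 = R2 · (V_s/V_out − 1) = 11.7 × (23.3/4.35 − 1) = 11.7 × 4.356 = 50.97 kΩ.

R1 ≈ 51.0 kΩ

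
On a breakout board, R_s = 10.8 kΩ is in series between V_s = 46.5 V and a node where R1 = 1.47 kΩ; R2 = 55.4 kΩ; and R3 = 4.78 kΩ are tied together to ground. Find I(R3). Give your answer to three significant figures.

Parallel bank: R_p = 1/(1/1.47 + 1/55.4 + 1/4.78) = 1.102 kΩ.
Node voltage V_A = V_s · R_p/(R_s + R_p) = 46.5 × 0.09258 = 4.305 V.
Branch current I = V_A/R3 = 4.305/4.78 = 0.9006 mA.
(Check via current divider: I_total = 3.907 mA; share G_k/ΣG = 0.2305 → same result.)

I ≈ 0.901 mA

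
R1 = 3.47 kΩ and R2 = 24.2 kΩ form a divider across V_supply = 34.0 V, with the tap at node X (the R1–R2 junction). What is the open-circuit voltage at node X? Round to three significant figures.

Open-circuit (no load on X): V_th = V_supply · R2/(R1 + R2) = 34.0 × 24.2/(3.470 + 24.2) = 29.74 V.

V_th ≈ 29.7 V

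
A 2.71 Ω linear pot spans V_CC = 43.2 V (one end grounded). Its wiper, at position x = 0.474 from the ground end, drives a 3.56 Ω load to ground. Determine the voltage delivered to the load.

V_out ≈ 17.2 V

Lower segment x·R_p = 1.285 Ω; upper segment (1−x)·R_p = 1.425 Ω.
Lower segment in parallel with the load: 1.285 ‖ 3.56 = 0.9439 Ω.
Then V_out = V_CC · 0.9439/(1.425 + 0.9439) = 17.21 V.
(Unloaded: V_out = x·V_CC = 20.5 V.)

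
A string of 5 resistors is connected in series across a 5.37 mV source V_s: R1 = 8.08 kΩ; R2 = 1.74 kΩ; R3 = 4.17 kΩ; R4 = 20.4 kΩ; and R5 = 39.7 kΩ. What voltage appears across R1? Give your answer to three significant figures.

V ≈ 0.586 mV

Series total: ΣR = 8.08 + 1.74 + 4.17 + 20.4 + 39.7 = 74.09 kΩ.
V = V_s · R/ΣR = 5.37 × 0.1091 = 0.5856 mV.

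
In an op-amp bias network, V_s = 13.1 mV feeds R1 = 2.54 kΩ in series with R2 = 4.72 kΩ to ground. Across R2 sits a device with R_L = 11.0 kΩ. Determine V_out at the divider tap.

V_out ≈ 7.41 mV

First combine the lower leg with the load: R2 ‖ R_L = 3.303 kΩ.
Now apply the divider: V_out = 13.1 × 0.5653 = 7.405 mV.
(Unloaded it would be 8.52 mV; the load pulls it down.)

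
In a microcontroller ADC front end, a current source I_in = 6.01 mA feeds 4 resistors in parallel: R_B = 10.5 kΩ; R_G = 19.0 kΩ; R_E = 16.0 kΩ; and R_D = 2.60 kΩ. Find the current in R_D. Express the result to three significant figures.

Total conductance ΣG = 1/10.5 + 1/19.0 + 1/16.0 + 1/2.60 = 0.5950 (units of 1/kΩ).
By the current-divider rule, I = I_in · G_k/ΣG = 6.01 × 0.6464 = 3.885 mA.

I ≈ 3.89 mA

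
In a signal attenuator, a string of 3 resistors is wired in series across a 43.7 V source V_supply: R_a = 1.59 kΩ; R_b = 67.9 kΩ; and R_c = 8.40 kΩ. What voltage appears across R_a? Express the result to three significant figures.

Total series resistance ΣR = 1.59 + 67.9 + 8.40 = 77.89 kΩ.
By the voltage-divider rule, V = 43.7 × 1.590/77.89 = 0.8921 V.

V ≈ 0.892 V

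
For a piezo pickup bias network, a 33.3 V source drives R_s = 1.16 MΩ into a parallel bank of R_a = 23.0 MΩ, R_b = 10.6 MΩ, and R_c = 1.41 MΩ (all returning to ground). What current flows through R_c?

Combine the parallel branches: R_p = (1/23.0 + 1/10.6 + 1/1.41)⁻¹ = 1.181 MΩ.
Node voltage V_A = V_s · R_p/(R_s + R_p) = 33.3 × 0.5044 = 16.80 V.
Branch current I = V_A/R_c = 16.80/1.41 = 11.91 µA.
(Check via current divider: I_total = 14.23 µA; share G_k/ΣG = 0.8373 → same result.)

I ≈ 11.9 µA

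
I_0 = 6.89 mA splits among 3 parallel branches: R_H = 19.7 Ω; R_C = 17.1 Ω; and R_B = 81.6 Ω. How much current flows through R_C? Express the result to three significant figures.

I ≈ 3.32 mA

ΣG = 1/19.7 + 1/17.1 + 1/81.6 = 0.1215.
By the current-divider rule, I = I_0 · G_k/ΣG = 6.89 × 0.4813 = 3.316 mA.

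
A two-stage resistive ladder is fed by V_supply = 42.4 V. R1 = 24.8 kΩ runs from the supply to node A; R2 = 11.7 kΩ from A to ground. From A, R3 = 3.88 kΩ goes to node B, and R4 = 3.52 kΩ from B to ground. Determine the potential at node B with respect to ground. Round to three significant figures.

V_B ≈ 3.12 V

The second stage (R3 + R4 = 7.400 kΩ) loads node A in parallel with R2.
Effective lower resistance at A: R2 ‖ 7.400 = 4.533 kΩ.
So V_A = 42.4 × 0.1545 = 6.552 V.
Stage 2 is unloaded, so V_B = V_A · R4/(R3+R4) = 6.552 × 3.52/7.400 = 3.117 V.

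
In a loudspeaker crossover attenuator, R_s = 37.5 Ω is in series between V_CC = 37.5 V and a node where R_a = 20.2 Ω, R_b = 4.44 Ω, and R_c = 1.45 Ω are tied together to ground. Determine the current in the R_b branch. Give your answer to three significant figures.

I ≈ 0.227 A

Parallel bank: R_p = 1/(1/20.2 + 1/4.44 + 1/1.45) = 1.037 Ω.
V_A = 37.5 × 1.037/38.54 = 1.009 V.
I(R_b) = V_A / R_b = 1.009/4.44 = 0.2273 A.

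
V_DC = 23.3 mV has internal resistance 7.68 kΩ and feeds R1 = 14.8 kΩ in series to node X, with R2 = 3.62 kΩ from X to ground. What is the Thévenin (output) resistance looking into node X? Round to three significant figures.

R_th ≈ 3.12 kΩ

R1' = 7.68 + 14.8 = 22.48 kΩ (source resistance + R1).
With V_DC suppressed (replaced by a short), R_th = R1' ‖ R2 = (22.48 × 3.62)/(22.48 + 3.62) = 3.118 kΩ.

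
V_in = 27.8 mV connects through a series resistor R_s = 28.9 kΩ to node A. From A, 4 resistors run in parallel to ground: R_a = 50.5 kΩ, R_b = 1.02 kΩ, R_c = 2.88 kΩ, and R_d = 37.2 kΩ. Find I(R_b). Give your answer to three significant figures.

I ≈ 0.669 µA

Equivalent of the parallel group: R_p = 0.7276 kΩ.
V_A by voltage divider: V_A = 27.8 × 0.7276/(28.9 + 0.7276) = 0.6828 mV.
I(R_b) = V_A / R_b = 0.6828/1.02 = 0.6694 µA.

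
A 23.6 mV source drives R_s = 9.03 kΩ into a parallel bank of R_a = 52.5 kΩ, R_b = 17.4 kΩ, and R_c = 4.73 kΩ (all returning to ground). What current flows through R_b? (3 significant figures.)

Equivalent of the parallel group: R_p = 3.473 kΩ.
V_A by voltage divider: V_A = 23.6 × 3.473/(9.03 + 3.473) = 6.555 mV.
Branch current I = V_A/R_b = 6.555/17.4 = 0.3768 µA.

I ≈ 0.377 µA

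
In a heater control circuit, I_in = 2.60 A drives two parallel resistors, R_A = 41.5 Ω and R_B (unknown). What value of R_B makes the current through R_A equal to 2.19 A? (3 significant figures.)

Two-branch current divider: I_A = I_in · R_B/(R_A + R_B).
2.19/2.60 = R_B/(R_A + R_B) → R_B = R_A · (0.8423)/(1 − 0.8423) = 41.5 × 5.341 = 221.7 Ω.

R_B ≈ 222 Ω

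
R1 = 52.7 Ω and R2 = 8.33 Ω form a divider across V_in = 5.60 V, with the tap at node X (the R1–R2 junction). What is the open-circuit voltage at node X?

Open-circuit (no load on X): V_th = V_in · R2/(R1 + R2) = 5.60 × 8.33/(52.70 + 8.33) = 0.7643 V.

V_th ≈ 0.764 V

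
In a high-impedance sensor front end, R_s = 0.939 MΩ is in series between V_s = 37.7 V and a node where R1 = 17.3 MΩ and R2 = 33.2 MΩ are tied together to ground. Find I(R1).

I ≈ 2.01 µA

Combine the parallel branches: R_p = (1/17.3 + 1/33.2)⁻¹ = 11.37 MΩ.
V_A by voltage divider: V_A = 37.7 × 11.37/(0.939 + 11.37) = 34.82 V.
I(R1) = V_A / R1 = 34.82/17.3 = 2.013 µA.
(Equivalently: I_total = 3.062 µA, then current-divider fraction G_k/ΣG = 0.6574.)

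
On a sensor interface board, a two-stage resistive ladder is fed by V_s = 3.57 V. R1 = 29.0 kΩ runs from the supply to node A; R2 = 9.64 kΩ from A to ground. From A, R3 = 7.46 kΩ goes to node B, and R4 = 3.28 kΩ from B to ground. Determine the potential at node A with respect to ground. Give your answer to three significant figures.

Node A sees R2 in parallel with the series input of stage 2, R3 + R4 = 10.74 kΩ.
Effective lower resistance at A: R2 ‖ 10.74 = 5.080 kΩ.
First divider: V_A = V_s · 5.080/(29.0 + 5.080) = 0.5322 V.

V_A ≈ 0.532 V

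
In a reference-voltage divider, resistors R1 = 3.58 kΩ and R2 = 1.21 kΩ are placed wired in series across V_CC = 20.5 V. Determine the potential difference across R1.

Series total: ΣR = 3.58 + 1.21 = 4.790 kΩ.
V = V_CC · R/ΣR = 20.5 × 0.7474 = 15.32 V.

V ≈ 15.3 V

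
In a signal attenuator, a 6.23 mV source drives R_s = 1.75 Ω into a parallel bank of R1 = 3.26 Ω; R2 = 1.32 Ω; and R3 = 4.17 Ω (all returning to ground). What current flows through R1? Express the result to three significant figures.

Combine the parallel branches: R_p = (1/3.26 + 1/1.32 + 1/4.17)⁻¹ = 0.7668 Ω.
V_A = 6.23 × 0.7668/2.517 = 1.898 mV.
Branch current I = V_A/R1 = 1.898/3.26 = 0.5822 mA.

I ≈ 0.582 mA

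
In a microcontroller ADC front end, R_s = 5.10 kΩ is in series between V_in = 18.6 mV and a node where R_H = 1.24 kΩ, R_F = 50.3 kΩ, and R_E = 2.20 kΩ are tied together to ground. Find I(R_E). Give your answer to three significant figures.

I ≈ 1.12 µA

Parallel bank: R_p = 1/(1/1.24 + 1/50.3 + 1/2.20) = 0.7807 kΩ.
V_A by voltage divider: V_A = 18.6 × 0.7807/(5.10 + 0.7807) = 2.469 mV.
I(R_E) = V_A / R_E = 2.469/2.20 = 1.122 µA.
(Equivalently: I_total = 3.163 µA, then current-divider fraction G_k/ΣG = 0.3549.)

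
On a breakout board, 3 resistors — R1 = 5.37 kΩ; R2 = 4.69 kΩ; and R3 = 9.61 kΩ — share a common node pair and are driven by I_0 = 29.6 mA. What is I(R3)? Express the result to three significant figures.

I ≈ 6.12 mA

ΣG = 1/5.37 + 1/4.69 + 1/9.61 = 0.5035.
Current divider: I(R3) = I_0 · G_k/ΣG = 29.6 × (0.1041/0.5035) = 29.6 × 0.2067 = 6.117 mA.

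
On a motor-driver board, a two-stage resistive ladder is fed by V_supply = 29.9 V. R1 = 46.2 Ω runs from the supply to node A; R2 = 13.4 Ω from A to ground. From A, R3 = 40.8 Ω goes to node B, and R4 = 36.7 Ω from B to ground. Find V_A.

V_A ≈ 5.93 V

The second stage (R3 + R4 = 77.50 Ω) loads node A in parallel with R2.
R2 ‖ (R3+R4) = 11.42 Ω.
V_A = 29.9 × 11.42/(46.2 + 11.42) = 5.928 V.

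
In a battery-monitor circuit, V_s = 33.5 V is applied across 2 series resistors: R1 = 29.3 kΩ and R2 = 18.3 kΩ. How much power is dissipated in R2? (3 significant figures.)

ΣR = 47.60 kΩ → I = 33.5/47.60 = 0.7038 mA.
P = I²R = 0.4953 × 18.3 = 9.064 mW.

P ≈ 9.06 mW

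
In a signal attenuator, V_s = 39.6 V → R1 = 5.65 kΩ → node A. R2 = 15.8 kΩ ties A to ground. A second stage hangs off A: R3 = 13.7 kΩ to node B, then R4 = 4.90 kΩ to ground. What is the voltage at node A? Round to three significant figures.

V_A ≈ 23.8 V

The second stage (R3 + R4 = 18.60 kΩ) loads node A in parallel with R2.
R2 ‖ (R3+R4) = 8.543 kΩ.
So V_A = 39.6 × 0.6019 = 23.84 V.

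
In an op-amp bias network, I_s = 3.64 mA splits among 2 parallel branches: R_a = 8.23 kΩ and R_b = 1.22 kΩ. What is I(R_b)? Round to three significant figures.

Two-branch current divider: I_k = I_s · R_other/(R_1 + R_2).
I(R_b) = 3.64 × 8.23/(8.23 + 1.22) = 3.64 × 0.8709 = 3.170 mA.

I ≈ 3.17 mA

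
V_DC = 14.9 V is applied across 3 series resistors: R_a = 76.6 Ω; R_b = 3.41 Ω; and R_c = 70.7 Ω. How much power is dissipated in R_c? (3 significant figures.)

ΣR = 150.7 Ω → I = 14.9/150.7 = 0.09887 A.
P = I²R = 0.009774 × 70.7 = 0.6910 W.

P ≈ 0.691 W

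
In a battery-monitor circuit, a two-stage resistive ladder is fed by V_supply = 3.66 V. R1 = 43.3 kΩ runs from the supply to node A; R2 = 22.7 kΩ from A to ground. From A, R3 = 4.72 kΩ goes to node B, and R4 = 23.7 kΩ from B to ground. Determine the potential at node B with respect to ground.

V_B ≈ 0.689 V

Node A sees R2 in parallel with the series input of stage 2, R3 + R4 = 28.42 kΩ.
Effective lower resistance at A: R2 ‖ 28.42 = 12.62 kΩ.
V_A = 3.66 × 12.62/(43.3 + 12.62) = 0.8260 V.
V_B = V_A × 0.8339 = 0.6888 V.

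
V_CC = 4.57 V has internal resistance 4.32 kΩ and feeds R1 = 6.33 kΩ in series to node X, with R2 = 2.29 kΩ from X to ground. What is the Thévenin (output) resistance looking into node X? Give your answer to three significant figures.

R1' = 4.32 + 6.33 = 10.65 kΩ (source resistance + R1).
Zeroing V_CC shorts the top of R1' to ground, so R_th = R1' ‖ R2 = 1.885 kΩ.

R_th ≈ 1.88 kΩ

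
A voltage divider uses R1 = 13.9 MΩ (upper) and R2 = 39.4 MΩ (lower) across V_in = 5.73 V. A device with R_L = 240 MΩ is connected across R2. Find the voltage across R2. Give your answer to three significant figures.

V_out ≈ 4.06 V

The load sits in parallel with R2, giving an effective lower resistance R2' = R2·R_L/(R2+R_L) = 33.84 MΩ.
Now apply the divider: V_out = 5.73 × 0.7089 = 4.062 V.
(Unloaded it would be 4.24 V; the load pulls it down.)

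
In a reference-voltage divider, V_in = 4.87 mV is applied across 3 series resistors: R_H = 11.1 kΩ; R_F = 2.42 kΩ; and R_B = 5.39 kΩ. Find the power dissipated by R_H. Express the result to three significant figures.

P ≈ 0.736 nW

The common current is I = 4.87/18.91 = 0.2575 µA.
V(R_H) = I·R = 2.859 mV; P = V·I = 2.859 × 0.2575 = 0.7362 nW.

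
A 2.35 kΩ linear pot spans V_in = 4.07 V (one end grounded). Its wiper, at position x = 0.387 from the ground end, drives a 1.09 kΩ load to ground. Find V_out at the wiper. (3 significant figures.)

V_out ≈ 1.04 V

Lower segment x·R_p = 0.9095 kΩ; upper segment (1−x)·R_p = 1.441 kΩ.
(x·R_p) ‖ R_L = 0.4958 kΩ.
V_out = 4.07 × 0.4958/(1.441 + 0.4958) = 1.042 V.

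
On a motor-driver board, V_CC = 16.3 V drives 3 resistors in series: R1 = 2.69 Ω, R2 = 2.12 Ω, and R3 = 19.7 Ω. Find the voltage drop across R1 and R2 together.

Total series resistance ΣR = 2.69 + 2.12 + 19.7 = 24.51 Ω.
R_{R1..R2} = 2.69 + 2.12 = 4.810 Ω.
Voltage divider: V = V_CC · (4.810 / 24.51) = 16.3 × 0.1962 = 3.199 V.

V ≈ 3.20 V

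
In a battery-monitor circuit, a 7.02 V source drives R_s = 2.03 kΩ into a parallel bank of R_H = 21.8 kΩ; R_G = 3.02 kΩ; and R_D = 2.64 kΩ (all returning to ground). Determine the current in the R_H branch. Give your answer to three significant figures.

I ≈ 0.127 mA

Parallel bank: R_p = 1/(1/21.8 + 1/3.02 + 1/2.64) = 1.323 kΩ.
V_A by voltage divider: V_A = 7.02 × 1.323/(2.03 + 1.323) = 2.770 V.
Branch current I = V_A/R_H = 2.770/21.8 = 0.1271 mA.
(Check via current divider: I_total = 2.094 mA; share G_k/ΣG = 0.06069 → same result.)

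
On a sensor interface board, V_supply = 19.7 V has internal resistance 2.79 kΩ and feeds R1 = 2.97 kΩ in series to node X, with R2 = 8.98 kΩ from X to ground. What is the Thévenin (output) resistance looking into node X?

R_th ≈ 3.51 kΩ

R1' = 2.79 + 2.97 = 5.760 kΩ (source resistance + R1).
Zeroing V_supply shorts the top of R1' to ground, so R_th = R1' ‖ R2 = 3.509 kΩ.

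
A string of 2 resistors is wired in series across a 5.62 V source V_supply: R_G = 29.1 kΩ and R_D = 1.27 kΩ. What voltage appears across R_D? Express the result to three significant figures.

Total series resistance ΣR = 29.1 + 1.27 = 30.37 kΩ.
Voltage divider: V = V_supply · (1.270 / 30.37) = 5.62 × 0.04182 = 0.2350 V.

V ≈ 0.235 V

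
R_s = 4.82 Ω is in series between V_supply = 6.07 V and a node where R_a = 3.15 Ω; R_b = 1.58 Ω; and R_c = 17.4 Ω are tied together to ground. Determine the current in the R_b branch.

Equivalent of the parallel group: R_p = 0.9922 Ω.
V_A = 6.07 × 0.9922/5.812 = 1.036 V.
I(R_b) = V_A / R_b = 1.036/1.58 = 0.6558 A.

I ≈ 0.656 A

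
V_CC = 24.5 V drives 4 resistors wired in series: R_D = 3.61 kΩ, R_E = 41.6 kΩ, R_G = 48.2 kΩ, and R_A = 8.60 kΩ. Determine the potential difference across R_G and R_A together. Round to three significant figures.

V ≈ 13.6 V

ΣR = 3.61 + 41.6 + 48.2 + 8.60 = 102.0 kΩ.
R_{R_G..R_A} = 48.2 + 8.60 = 56.80 kΩ.
By the voltage-divider rule, V = 24.5 × 56.80/102.0 = 13.64 V.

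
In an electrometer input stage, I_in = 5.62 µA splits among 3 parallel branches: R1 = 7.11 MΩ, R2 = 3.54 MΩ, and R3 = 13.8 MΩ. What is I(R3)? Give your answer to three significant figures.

I ≈ 0.822 µA

Total conductance ΣG = 1/7.11 + 1/3.54 + 1/13.8 = 0.4956 (units of 1/MΩ).
Current divider: I(R3) = I_in · G_k/ΣG = 5.62 × (0.07246/0.4956) = 5.62 × 0.1462 = 0.8217 µA.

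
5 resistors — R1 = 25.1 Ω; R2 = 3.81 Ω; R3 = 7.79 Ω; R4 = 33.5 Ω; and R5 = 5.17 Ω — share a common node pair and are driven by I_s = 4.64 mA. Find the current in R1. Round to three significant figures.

Total conductance ΣG = 1/25.1 + 1/3.81 + 1/7.79 + 1/33.5 + 1/5.17 = 0.6540 (units of 1/Ω).
By the current-divider rule, I = I_s · G_k/ΣG = 4.64 × 0.06092 = 0.2827 mA.

I ≈ 0.283 mA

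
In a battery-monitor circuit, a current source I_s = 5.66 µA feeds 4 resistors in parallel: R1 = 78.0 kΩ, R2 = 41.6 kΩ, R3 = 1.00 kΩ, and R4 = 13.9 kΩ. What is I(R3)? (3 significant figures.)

I ≈ 5.10 µA

Conductances: ΣG = 1/78.0 + 1/41.6 + 1/1.00 + 1/13.9 = 1.109 (1/kΩ).
R3 takes the fraction G_k/ΣG = 1.000/1.109 = 0.9019, so I = 5.66 × 0.9019 = 5.105 µA.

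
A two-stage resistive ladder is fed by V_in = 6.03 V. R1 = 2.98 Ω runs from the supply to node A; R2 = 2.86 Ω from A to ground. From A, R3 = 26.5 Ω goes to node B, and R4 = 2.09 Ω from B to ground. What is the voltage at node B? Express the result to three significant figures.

The second stage (R3 + R4 = 28.59 Ω) loads node A in parallel with R2.
Effective lower resistance at A: R2 ‖ 28.59 = 2.600 Ω.
First divider: V_A = V_in · 2.600/(2.98 + 2.600) = 2.810 V.
V_B = V_A × 0.07310 = 0.2054 V.

V_B ≈ 0.205 V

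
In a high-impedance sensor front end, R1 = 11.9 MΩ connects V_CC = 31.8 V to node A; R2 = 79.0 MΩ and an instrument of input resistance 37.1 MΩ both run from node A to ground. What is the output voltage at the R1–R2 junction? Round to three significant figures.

First combine the lower leg with the load: R2 ‖ R_L = 25.24 MΩ.
Then V_out = V_CC · R2'/(R1 + R2') = 31.8 × 25.24/37.14 = 21.61 V.

V_out ≈ 21.6 V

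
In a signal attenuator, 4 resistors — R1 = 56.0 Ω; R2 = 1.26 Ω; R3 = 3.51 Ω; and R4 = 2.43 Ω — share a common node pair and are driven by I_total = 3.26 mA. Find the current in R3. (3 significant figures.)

Total conductance ΣG = 1/56.0 + 1/1.26 + 1/3.51 + 1/2.43 = 1.508 (units of 1/Ω).
R3 takes the fraction G_k/ΣG = 0.2849/1.508 = 0.1889, so I = 3.26 × 0.1889 = 0.6159 mA.

I ≈ 0.616 mA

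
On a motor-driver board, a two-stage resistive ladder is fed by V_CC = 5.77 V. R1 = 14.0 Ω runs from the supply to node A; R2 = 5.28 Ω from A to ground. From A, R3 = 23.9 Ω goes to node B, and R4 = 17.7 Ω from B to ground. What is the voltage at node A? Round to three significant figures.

V_A ≈ 1.45 V

Looking into the second stage from A: R3 + R4 = 41.60 Ω appears in parallel with R2.
R2 ‖ (R3+R4) = 4.685 Ω.
First divider: V_A = V_CC · 4.685/(14.0 + 4.685) = 1.447 V.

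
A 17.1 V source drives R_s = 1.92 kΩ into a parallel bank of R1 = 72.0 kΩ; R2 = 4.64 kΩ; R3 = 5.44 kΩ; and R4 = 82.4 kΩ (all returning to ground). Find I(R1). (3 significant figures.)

Parallel bank: R_p = 1/(1/72.0 + 1/4.64 + 1/5.44 + 1/82.4) = 2.351 kΩ.
V_A = 17.1 × 2.351/4.271 = 9.413 V.
Branch current I = V_A/R1 = 9.413/72.0 = 0.1307 mA.
(Check via current divider: I_total = 4.004 mA; share G_k/ΣG = 0.03265 → same result.)

I ≈ 0.131 mA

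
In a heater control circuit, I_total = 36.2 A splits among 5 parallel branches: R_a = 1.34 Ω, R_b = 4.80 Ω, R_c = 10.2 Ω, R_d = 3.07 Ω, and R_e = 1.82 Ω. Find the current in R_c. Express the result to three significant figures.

ΣG = 1/1.34 + 1/4.80 + 1/10.2 + 1/3.07 + 1/1.82 = 1.928.
R_c takes the fraction G_k/ΣG = 0.09804/1.928 = 0.05085, so I = 36.2 × 0.05085 = 1.841 A.

I ≈ 1.84 A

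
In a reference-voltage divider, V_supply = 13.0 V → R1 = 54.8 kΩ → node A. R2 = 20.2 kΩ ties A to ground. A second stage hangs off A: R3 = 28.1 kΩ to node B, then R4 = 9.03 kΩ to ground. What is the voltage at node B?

Node A sees R2 in parallel with the series input of stage 2, R3 + R4 = 37.13 kΩ.
Effective lower resistance at A: R2 ‖ 37.13 = 13.08 kΩ.
V_A = 13.0 × 13.08/(54.8 + 13.08) = 2.505 V.
Stage 2 is unloaded, so V_B = V_A · R4/(R3+R4) = 2.505 × 9.03/37.13 = 0.6093 V.

V_B ≈ 0.609 V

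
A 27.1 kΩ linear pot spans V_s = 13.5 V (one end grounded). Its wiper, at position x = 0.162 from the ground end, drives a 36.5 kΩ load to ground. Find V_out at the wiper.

V_out ≈ 1.99 V

The pot divides into 22.71 kΩ above the wiper and 4.390 kΩ below.
Lower segment in parallel with the load: 4.390 ‖ 36.5 = 3.919 kΩ.
Loaded-divider output: V_out = 13.5 × 0.1472 = 1.987 V.
(Unloaded: V_out = x·V_s = 2.19 V.)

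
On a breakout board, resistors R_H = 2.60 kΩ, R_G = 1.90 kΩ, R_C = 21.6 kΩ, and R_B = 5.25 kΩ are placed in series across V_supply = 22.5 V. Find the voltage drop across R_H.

Series total: ΣR = 2.60 + 1.90 + 21.6 + 5.25 = 31.35 kΩ.
Voltage divider: V = V_supply · (2.600 / 31.35) = 22.5 × 0.08293 = 1.866 V.

V ≈ 1.87 V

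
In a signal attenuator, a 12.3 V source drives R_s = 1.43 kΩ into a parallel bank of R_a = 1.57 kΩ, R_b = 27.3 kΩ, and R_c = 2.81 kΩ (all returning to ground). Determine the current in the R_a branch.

I ≈ 3.17 mA

Parallel bank: R_p = 1/(1/1.57 + 1/27.3 + 1/2.81) = 0.9714 kΩ.
V_A by voltage divider: V_A = 12.3 × 0.9714/(1.43 + 0.9714) = 4.976 V.
Branch current I = V_A/R_a = 4.976/1.57 = 3.169 mA.
(Check via current divider: I_total = 5.122 mA; share G_k/ΣG = 0.6187 → same result.)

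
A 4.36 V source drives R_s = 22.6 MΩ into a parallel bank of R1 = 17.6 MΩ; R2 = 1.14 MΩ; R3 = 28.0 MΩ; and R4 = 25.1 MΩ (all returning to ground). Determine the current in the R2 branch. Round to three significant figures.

I ≈ 0.161 µA

Equivalent of the parallel group: R_p = 0.9905 MΩ.
V_A by voltage divider: V_A = 4.36 × 0.9905/(22.6 + 0.9905) = 0.1831 V.
Branch current I = V_A/R2 = 0.1831/1.14 = 0.1606 µA.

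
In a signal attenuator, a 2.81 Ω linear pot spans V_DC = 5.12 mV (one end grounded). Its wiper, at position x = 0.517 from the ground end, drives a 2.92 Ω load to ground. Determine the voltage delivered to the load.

Lower segment x·R_p = 1.453 Ω; upper segment (1−x)·R_p = 1.357 Ω.
(x·R_p) ‖ R_L = 0.9701 Ω.
Then V_out = V_DC · 0.9701/(1.357 + 0.9701) = 2.134 mV.
(Unloaded: V_out = x·V_DC = 2.65 mV.)

V_out ≈ 2.13 mV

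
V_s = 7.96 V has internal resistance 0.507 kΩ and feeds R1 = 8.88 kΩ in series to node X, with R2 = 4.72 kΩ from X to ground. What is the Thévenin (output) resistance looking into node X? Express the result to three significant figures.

R1' = 0.507 + 8.88 = 9.387 kΩ (source resistance + R1).
Looking into X with the source shorted: R_th = R1'·R2/(R1'+R2) = 9.387 × 4.72/14.11 = 3.141 kΩ.

R_th ≈ 3.14 kΩ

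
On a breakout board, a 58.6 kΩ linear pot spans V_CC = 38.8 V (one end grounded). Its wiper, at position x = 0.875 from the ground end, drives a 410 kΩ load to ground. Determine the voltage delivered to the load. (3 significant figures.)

V_out ≈ 33.4 V

Split the track: R_lower = x·R_p = 51.27 kΩ, R_upper = (1−x)·R_p = 7.325 kΩ.
Lower segment in parallel with the load: 51.27 ‖ 410 = 45.58 kΩ.
V_out = 38.8 × 45.58/(7.325 + 45.58) = 33.43 V.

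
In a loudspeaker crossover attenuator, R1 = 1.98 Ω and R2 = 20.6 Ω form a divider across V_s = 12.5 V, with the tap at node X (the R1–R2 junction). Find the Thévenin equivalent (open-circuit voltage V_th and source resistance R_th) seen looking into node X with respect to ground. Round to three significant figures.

With X open, the divider is unloaded: V_th = 12.5 × 20.6/22.58 = 11.40 V.
Looking into X with the source shorted: R_th = R1·R2/(R1+R2) = 1.980 × 20.6/22.58 = 1.806 Ω.

V_th ≈ 11.4 V, R_th ≈ 1.81 Ω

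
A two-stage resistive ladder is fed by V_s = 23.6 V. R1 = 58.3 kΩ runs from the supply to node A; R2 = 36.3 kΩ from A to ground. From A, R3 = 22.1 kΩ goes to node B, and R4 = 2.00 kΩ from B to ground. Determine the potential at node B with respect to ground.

The second stage (R3 + R4 = 24.10 kΩ) loads node A in parallel with R2.
Effective lower resistance at A: R2 ‖ 24.10 = 14.48 kΩ.
V_A = 23.6 × 14.48/(58.3 + 14.48) = 4.696 V.
Stage 2 is unloaded, so V_B = V_A · R4/(R3+R4) = 4.696 × 2.00/24.10 = 0.3897 V.

V_B ≈ 0.390 V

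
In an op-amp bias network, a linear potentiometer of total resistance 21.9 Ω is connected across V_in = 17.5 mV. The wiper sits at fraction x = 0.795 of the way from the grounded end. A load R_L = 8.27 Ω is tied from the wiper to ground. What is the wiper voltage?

The pot divides into 4.489 Ω above the wiper and 17.41 Ω below.
(x·R_p) ‖ R_L = 5.607 Ω.
V_out = 17.5 × 5.607/(4.489 + 5.607) = 9.718 mV.

V_out ≈ 9.72 mV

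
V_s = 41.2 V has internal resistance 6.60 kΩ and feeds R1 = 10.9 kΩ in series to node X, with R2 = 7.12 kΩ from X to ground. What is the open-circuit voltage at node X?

R1' = 6.60 + 10.9 = 17.50 kΩ (source resistance + R1).
With X open, the divider is unloaded: V_th = 41.2 × 7.12/24.62 = 11.91 V.

V_th ≈ 11.9 V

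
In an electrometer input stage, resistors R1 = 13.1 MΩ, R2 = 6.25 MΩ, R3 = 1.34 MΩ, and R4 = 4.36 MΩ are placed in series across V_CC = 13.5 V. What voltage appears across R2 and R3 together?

V ≈ 4.09 V

ΣR = 13.1 + 6.25 + 1.34 + 4.36 = 25.05 MΩ.
R_{R2..R3} = 6.25 + 1.34 = 7.590 MΩ.
V = V_CC · R/ΣR = 13.5 × 0.3030 = 4.090 V.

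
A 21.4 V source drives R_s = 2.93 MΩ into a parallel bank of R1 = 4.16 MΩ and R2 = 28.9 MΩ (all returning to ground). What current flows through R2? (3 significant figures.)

I ≈ 0.410 µA

Combine the parallel branches: R_p = (1/4.16 + 1/28.9)⁻¹ = 3.637 MΩ.
V_A by voltage divider: V_A = 21.4 × 3.637/(2.93 + 3.637) = 11.85 V.
Branch current I = V_A/R2 = 11.85/28.9 = 0.4101 µA.
(Equivalently: I_total = 3.259 µA, then current-divider fraction G_k/ΣG = 0.1258.)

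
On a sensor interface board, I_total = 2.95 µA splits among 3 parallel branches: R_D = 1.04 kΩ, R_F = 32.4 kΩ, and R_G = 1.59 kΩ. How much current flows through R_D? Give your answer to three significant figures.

I ≈ 1.75 µA

Conductances: ΣG = 1/1.04 + 1/32.4 + 1/1.59 = 1.621 (1/kΩ).
R_D takes the fraction G_k/ΣG = 0.9615/1.621 = 0.5931, so I = 2.95 × 0.5931 = 1.750 µA.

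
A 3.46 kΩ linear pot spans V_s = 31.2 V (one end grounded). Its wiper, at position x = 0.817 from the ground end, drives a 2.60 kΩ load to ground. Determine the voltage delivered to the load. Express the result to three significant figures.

V_out ≈ 21.3 V

Lower segment x·R_p = 2.827 kΩ; upper segment (1−x)·R_p = 0.6332 kΩ.
R_L loads the lower segment: effective lower R = 1.354 kΩ.
Then V_out = V_s · 1.354/(0.6332 + 1.354) = 21.26 V.
(Unloaded: V_out = x·V_s = 25.5 V.)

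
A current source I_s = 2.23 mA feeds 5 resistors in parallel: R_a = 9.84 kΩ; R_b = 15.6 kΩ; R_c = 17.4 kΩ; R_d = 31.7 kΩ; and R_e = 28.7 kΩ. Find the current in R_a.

Conductances: ΣG = 1/9.84 + 1/15.6 + 1/17.4 + 1/31.7 + 1/28.7 = 0.2896 (1/kΩ).
Current divider: I(R_a) = I_s · G_k/ΣG = 2.23 × (0.1016/0.2896) = 2.23 × 0.3509 = 0.7826 mA.

I ≈ 0.783 mA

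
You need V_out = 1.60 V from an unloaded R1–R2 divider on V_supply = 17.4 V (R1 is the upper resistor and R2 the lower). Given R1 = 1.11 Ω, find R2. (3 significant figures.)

The divider ratio is R2/(R1+R2) = 1.60/17.4 = 0.09195.
So R2 = R1 · V_out/(V_supply − V_out) = 1.11 × 1.60/(17.4 − 1.60) = 1.11 × 0.1013 = 0.1124 Ω.

R2 ≈ 0.112 Ω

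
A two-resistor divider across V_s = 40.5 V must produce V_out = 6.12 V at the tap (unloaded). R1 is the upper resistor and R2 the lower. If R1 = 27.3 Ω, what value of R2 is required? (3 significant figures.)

The divider ratio is R2/(R1+R2) = 6.12/40.5 = 0.1511.
So R2 = R1 · V_out/(V_s − V_out) = 27.3 × 6.12/(40.5 − 6.12) = 27.3 × 0.1780 = 4.860 Ω.

R2 ≈ 4.86 Ω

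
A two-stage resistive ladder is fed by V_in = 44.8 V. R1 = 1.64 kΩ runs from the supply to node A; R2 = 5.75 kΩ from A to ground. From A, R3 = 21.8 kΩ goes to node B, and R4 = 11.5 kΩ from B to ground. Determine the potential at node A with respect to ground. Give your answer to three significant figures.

V_A ≈ 33.6 V

Looking into the second stage from A: R3 + R4 = 33.30 kΩ appears in parallel with R2.
Effective lower resistance at A: R2 ‖ 33.30 = 4.903 kΩ.
So V_A = 44.8 × 0.7494 = 33.57 V.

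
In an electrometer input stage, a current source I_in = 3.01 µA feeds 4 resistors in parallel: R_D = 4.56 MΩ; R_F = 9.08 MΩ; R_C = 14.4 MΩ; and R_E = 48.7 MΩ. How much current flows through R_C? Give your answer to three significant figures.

I ≈ 0.498 µA

ΣG = 1/4.56 + 1/9.08 + 1/14.4 + 1/48.7 = 0.4194.
By the current-divider rule, I = I_in · G_k/ΣG = 3.01 × 0.1656 = 0.4984 µA.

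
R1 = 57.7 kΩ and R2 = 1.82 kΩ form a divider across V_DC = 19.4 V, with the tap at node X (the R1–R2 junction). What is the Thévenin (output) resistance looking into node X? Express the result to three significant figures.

With V_DC suppressed (replaced by a short), R_th = R1 ‖ R2 = (57.70 × 1.82)/(57.70 + 1.82) = 1.764 kΩ.

R_th ≈ 1.76 kΩ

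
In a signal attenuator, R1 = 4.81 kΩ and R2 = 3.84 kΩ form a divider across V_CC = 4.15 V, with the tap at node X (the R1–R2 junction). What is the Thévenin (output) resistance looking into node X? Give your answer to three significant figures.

Looking into X with the source shorted: R_th = R1·R2/(R1+R2) = 4.810 × 3.84/8.650 = 2.135 kΩ.

R_th ≈ 2.14 kΩ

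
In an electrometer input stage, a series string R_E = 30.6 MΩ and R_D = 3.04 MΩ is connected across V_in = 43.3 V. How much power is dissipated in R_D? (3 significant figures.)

P ≈ 5.04 µW

The common current is I = 43.3/33.64 = 1.287 µA.
V(R_D) = I·R = 3.913 V; P = V·I = 3.913 × 1.287 = 5.037 µW.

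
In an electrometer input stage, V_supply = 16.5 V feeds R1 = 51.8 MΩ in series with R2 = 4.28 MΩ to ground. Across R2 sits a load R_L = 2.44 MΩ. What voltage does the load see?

The load sits in parallel with R2, giving an effective lower resistance R2' = R2·R_L/(R2+R_L) = 1.554 MΩ.
Voltage divider with the loaded lower leg: V_out = 16.5 × 1.554/(51.8 + 1.554) = 16.5 × 0.02913 = 0.4806 V.

V_out ≈ 0.481 V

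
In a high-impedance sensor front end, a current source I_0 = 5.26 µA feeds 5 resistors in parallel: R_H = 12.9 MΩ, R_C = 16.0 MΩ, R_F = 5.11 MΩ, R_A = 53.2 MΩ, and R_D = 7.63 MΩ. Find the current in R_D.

I ≈ 1.42 µA

Conductances: ΣG = 1/12.9 + 1/16.0 + 1/5.11 + 1/53.2 + 1/7.63 = 0.4856 (1/MΩ).
By the current-divider rule, I = I_0 · G_k/ΣG = 5.26 × 0.2699 = 1.420 µA.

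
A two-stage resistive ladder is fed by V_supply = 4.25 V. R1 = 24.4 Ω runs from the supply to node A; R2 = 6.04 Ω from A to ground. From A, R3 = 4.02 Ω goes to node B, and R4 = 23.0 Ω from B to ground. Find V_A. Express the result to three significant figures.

V_A ≈ 0.715 V

Looking into the second stage from A: R3 + R4 = 27.02 Ω appears in parallel with R2.
Effective lower resistance at A: R2 ‖ 27.02 = 4.937 Ω.
First divider: V_A = V_supply · 4.937/(24.4 + 4.937) = 0.7152 V.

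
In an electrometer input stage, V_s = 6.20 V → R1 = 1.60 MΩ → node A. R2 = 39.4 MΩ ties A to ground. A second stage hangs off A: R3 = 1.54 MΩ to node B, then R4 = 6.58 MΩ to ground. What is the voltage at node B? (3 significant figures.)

Looking into the second stage from A: R3 + R4 = 8.120 MΩ appears in parallel with R2.
R2 ‖ (R3+R4) = 6.732 MΩ.
So V_A = 6.20 × 0.8080 = 5.009 V.
V_B = V_A × 0.8103 = 4.059 V.

V_B ≈ 4.06 V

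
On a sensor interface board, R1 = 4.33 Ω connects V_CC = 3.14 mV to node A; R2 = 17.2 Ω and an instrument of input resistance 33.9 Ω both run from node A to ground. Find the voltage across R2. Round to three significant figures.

V_out ≈ 2.28 mV

The load sits in parallel with R2, giving an effective lower resistance R2' = R2·R_L/(R2+R_L) = 11.41 Ω.
Then V_out = V_CC · R2'/(R1 + R2') = 3.14 × 11.41/15.74 = 2.276 mV.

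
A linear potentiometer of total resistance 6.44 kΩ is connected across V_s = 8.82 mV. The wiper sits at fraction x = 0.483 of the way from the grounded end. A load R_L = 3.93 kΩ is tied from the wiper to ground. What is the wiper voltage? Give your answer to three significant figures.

V_out ≈ 3.02 mV

Lower segment x·R_p = 3.111 kΩ; upper segment (1−x)·R_p = 3.329 kΩ.
R_L loads the lower segment: effective lower R = 1.736 kΩ.
Loaded-divider output: V_out = 8.82 × 0.3427 = 3.023 mV.
(Unloaded: V_out = x·V_s = 4.26 mV.)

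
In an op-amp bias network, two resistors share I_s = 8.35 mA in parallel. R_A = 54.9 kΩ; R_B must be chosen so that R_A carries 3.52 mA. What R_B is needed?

Two-branch current divider: I_A = I_s · R_B/(R_A + R_B).
With f = 0.4216, R_B = R_A · f/(1−f) = 54.9 × 0.7288 = 40.01 kΩ.

R_B ≈ 40.0 kΩ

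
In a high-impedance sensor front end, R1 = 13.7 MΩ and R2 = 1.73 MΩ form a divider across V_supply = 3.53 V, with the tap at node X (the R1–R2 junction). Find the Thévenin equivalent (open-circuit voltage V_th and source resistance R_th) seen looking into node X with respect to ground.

V_th is the unloaded tap voltage: V_supply · R2/(R1+R2) = 3.53 × 0.1121 = 0.3958 V.
Looking into X with the source shorted: R_th = R1·R2/(R1+R2) = 13.70 × 1.73/15.43 = 1.536 MΩ.

V_th ≈ 0.396 V, R_th ≈ 1.54 MΩ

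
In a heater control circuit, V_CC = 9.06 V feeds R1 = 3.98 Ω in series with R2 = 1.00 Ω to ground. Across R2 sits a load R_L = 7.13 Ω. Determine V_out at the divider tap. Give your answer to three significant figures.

First combine the lower leg with the load: R2 ‖ R_L = 0.8770 Ω.
Then V_out = V_CC · R2'/(R1 + R2') = 9.06 × 0.8770/4.857 = 1.636 V.
(Unloaded it would be 1.82 V; the load pulls it down.)

V_out ≈ 1.64 V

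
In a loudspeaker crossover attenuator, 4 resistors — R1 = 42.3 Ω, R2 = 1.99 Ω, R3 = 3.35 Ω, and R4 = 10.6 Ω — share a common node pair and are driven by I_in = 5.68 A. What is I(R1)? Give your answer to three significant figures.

I ≈ 0.146 A

Total conductance ΣG = 1/42.3 + 1/1.99 + 1/3.35 + 1/10.6 = 0.9190 (units of 1/Ω).
Current divider: I(R1) = I_in · G_k/ΣG = 5.68 × (0.02364/0.9190) = 5.68 × 0.02572 = 0.1461 A.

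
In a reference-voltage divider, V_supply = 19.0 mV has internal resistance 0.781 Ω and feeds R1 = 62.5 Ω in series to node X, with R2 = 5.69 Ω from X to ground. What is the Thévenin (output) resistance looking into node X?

R1' = 0.781 + 62.5 = 63.28 Ω (source resistance + R1).
Looking into X with the source shorted: R_th = R1'·R2/(R1'+R2) = 63.28 × 5.69/68.97 = 5.221 Ω.

R_th ≈ 5.22 Ω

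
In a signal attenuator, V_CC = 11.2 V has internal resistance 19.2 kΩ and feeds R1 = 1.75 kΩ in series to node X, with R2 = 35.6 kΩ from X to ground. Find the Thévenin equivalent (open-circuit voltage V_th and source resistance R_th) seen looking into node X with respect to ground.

V_th ≈ 7.05 V, R_th ≈ 13.2 kΩ

R1' = 19.2 + 1.75 = 20.95 kΩ (source resistance + R1).
Open-circuit (no load on X): V_th = V_CC · R2/(R1' + R2) = 11.2 × 35.6/(20.95 + 35.6) = 7.051 V.
Looking into X with the source shorted: R_th = R1'·R2/(R1'+R2) = 20.95 × 35.6/56.55 = 13.19 kΩ.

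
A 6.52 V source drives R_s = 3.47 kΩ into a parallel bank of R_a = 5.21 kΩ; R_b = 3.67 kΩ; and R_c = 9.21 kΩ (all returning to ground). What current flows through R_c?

I ≈ 0.237 mA

Combine the parallel branches: R_p = (1/5.21 + 1/3.67 + 1/9.21)⁻¹ = 1.745 kΩ.
V_A by voltage divider: V_A = 6.52 × 1.745/(3.47 + 1.745) = 2.182 V.
I(R_c) = V_A / R_c = 2.182/9.21 = 0.2369 mA.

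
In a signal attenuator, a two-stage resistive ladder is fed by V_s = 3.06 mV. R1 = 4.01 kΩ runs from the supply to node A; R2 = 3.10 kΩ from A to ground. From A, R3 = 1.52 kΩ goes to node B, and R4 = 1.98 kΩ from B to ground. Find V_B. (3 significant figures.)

Looking into the second stage from A: R3 + R4 = 3.500 kΩ appears in parallel with R2.
Effective lower resistance at A: R2 ‖ 3.500 = 1.644 kΩ.
So V_A = 3.06 × 0.2908 = 0.8897 mV.
Then the unloaded second divider: V_B = V_A × R4/(R3+R4) = 0.8897 × 0.5657 = 0.5033 mV.

V_B ≈ 0.503 mV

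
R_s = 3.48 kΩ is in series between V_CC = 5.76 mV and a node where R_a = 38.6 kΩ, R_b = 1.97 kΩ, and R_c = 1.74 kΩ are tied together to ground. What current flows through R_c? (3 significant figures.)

I ≈ 0.682 µA

Parallel bank: R_p = 1/(1/38.6 + 1/1.97 + 1/1.74) = 0.9023 kΩ.
V_A = 5.76 × 0.9023/4.382 = 1.186 mV.
I(R_c) = V_A / R_c = 1.186/1.74 = 0.6816 µA.
(Check via current divider: I_total = 1.314 µA; share G_k/ΣG = 0.5186 → same result.)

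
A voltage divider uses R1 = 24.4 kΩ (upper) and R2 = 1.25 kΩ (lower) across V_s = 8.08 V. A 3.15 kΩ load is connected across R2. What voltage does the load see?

The load sits in parallel with R2, giving an effective lower resistance R2' = R2·R_L/(R2+R_L) = 0.8949 kΩ.
Then V_out = V_s · R2'/(R1 + R2') = 8.08 × 0.8949/25.29 = 0.2859 V.

V_out ≈ 0.286 V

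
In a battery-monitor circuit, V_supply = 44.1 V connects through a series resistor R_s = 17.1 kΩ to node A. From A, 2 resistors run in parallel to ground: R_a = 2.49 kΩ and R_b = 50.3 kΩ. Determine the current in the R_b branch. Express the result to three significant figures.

Combine the parallel branches: R_p = (1/2.49 + 1/50.3)⁻¹ = 2.373 kΩ.
Node voltage V_A = V_supply · R_p/(R_s + R_p) = 44.1 × 0.1218 = 5.373 V.
Branch current I = V_A/R_b = 5.373/50.3 = 0.1068 mA.
(Equivalently: I_total = 2.265 mA, then current-divider fraction G_k/ΣG = 0.04717.)

I ≈ 0.107 mA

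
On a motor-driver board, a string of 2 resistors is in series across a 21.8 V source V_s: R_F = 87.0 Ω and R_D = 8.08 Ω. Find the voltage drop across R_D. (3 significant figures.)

V ≈ 1.85 V

Total series resistance ΣR = 87.0 + 8.08 = 95.08 Ω.
By the voltage-divider rule, V = 21.8 × 8.080/95.08 = 1.853 V.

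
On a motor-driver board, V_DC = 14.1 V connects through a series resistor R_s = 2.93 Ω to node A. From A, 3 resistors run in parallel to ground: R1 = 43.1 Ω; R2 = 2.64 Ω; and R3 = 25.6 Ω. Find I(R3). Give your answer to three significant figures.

Parallel bank: R_p = 1/(1/43.1 + 1/2.64 + 1/25.6) = 2.267 Ω.
V_A by voltage divider: V_A = 14.1 × 2.267/(2.93 + 2.267) = 6.151 V.
I(R3) = V_A / R3 = 6.151/25.6 = 0.2403 A.
(Equivalently: I_total = 2.713 A, then current-divider fraction G_k/ΣG = 0.08857.)

I ≈ 0.240 A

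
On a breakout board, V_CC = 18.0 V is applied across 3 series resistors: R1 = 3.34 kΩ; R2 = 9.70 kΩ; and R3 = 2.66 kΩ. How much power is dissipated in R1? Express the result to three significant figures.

P ≈ 4.39 mW

The common current is I = 18.0/15.70 = 1.146 mA.
P(R1) = I²·R1 = (1.146)² × 3.34 = 4.390 mW.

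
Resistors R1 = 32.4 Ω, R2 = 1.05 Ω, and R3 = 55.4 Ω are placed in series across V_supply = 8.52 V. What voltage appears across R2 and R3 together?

ΣR = 32.4 + 1.05 + 55.4 = 88.85 Ω.
R_{R2..R3} = 1.05 + 55.4 = 56.45 Ω.
V = V_supply · R/ΣR = 8.52 × 0.6353 = 5.413 V.

V ≈ 5.41 V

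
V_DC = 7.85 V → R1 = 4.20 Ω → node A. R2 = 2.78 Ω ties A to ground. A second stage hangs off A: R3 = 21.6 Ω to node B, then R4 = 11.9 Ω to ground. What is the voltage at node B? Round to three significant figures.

V_B ≈ 1.06 V

Looking into the second stage from A: R3 + R4 = 33.50 Ω appears in parallel with R2.
Effective lower resistance at A: R2 ‖ 33.50 = 2.567 Ω.
First divider: V_A = V_DC · 2.567/(4.20 + 2.567) = 2.978 V.
V_B = V_A × 0.3552 = 1.058 V.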